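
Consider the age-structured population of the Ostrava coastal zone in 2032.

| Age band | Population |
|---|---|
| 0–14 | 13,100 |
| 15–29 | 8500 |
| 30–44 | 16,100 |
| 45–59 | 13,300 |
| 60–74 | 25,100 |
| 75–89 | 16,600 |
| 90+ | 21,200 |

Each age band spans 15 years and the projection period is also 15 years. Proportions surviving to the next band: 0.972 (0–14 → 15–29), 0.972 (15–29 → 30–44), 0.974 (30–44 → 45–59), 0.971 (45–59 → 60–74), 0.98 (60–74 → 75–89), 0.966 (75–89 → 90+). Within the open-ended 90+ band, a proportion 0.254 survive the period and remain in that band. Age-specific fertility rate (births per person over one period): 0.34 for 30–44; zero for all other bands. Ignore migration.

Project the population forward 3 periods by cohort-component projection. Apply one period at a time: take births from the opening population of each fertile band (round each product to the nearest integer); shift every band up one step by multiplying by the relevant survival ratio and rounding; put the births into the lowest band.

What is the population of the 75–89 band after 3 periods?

14921

(Bands numbered youngest = 1 to oldest = 7.)
— Period 1 —
Births: 16100 * 0.34 = 5474
Band 2: 13100 * 0.972 = 12733
Band 3: 8500 * 0.972 = 8262
Band 4: 16100 * 0.974 = 15681
Band 5: 13300 * 0.971 = 12914
Band 6: 25100 * 0.98 = 24598
Band 7: 16600 * 0.966 + 21200 * 0.254 = 16036 + 5385 = 21421
→ [5474, 12733, 8262, 15681, 12914, 24598, 21421]
— Period 2 —
Births: 8262 * 0.34 = 2809
Band 2: 5474 * 0.972 = 5321
Band 3: 12733 * 0.972 = 12376
Band 4: 8262 * 0.974 = 8047
Band 5: 15681 * 0.971 = 15226
Band 6: 12914 * 0.98 = 12656
Band 7: 24598 * 0.966 + 21421 * 0.254 = 23762 + 5441 = 29203
→ [2809, 5321, 12376, 8047, 15226, 12656, 29203]
— Period 3 —
Births: 12376 * 0.34 = 4208
Band 2: 2809 * 0.972 = 2730
Band 3: 5321 * 0.972 = 5172
Band 4: 12376 * 0.974 = 12054
Band 5: 8047 * 0.971 = 7814
Band 6: 15226 * 0.98 = 14921
Band 7: 12656 * 0.966 + 29203 * 0.254 = 12226 + 7418 = 19644
→ [4208, 2730, 5172, 12054, 7814, 14921, 19644]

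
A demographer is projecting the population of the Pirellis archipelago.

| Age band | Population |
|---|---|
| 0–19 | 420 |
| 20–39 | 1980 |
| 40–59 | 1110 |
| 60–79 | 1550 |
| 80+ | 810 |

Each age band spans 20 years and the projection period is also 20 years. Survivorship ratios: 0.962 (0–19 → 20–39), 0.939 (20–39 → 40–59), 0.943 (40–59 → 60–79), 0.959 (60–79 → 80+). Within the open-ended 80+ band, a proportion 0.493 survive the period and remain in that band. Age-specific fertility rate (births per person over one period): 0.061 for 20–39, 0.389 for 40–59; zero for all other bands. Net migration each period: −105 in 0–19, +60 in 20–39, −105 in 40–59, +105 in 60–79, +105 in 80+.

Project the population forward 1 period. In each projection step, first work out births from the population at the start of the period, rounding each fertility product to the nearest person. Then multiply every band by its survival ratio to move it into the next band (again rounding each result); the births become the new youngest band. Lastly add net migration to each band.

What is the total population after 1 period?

5808

(Bands numbered youngest = 1 to oldest = 5.)
Period 1.
Births: 1980 * 0.061 = 121  |  1110 * 0.389 = 432 — total 553
Band 2: 420 * 0.962 = 404
Band 3: 1980 * 0.939 = 1859
Band 4: 1110 * 0.943 = 1047
Band 5: 1550 * 0.959 + 810 * 0.493 = 1486 + 399 = 1885
Net migration: Band 1 − 105 → 448; Band 2 + 60 → 464; Band 3 − 105 → 1754; Band 4 + 105 → 1152; Band 5 + 105 → 1990
End of period: [448, 464, 1754, 1152, 1990]
Total after period 1: 448 + 464 + 1754 + 1152 + 1990 = 5808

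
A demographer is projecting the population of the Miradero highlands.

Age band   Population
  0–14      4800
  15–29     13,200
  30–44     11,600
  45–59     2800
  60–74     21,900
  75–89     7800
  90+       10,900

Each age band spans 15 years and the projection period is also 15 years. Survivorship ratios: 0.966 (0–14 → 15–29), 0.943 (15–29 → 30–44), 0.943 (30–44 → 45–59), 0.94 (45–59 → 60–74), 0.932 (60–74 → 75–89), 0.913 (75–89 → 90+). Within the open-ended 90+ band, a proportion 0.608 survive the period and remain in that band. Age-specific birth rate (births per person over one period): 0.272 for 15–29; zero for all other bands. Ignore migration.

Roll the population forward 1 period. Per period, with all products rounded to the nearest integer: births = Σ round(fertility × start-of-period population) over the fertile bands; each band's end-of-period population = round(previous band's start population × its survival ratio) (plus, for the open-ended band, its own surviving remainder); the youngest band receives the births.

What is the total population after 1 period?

68405

Numbering the groups 1..7 from youngest to oldest:
Period 1:
Births: 13200 × 0.272 = 3590
Group 2: 4800 × 0.966 = 4637
Group 3: 13200 × 0.943 = 12448
Group 4: 11600 × 0.943 = 10939
Group 5: 2800 × 0.94 = 2632
Group 6: 21900 × 0.932 = 20411
Group 7: 7800 × 0.913 + 10900 × 0.608 = 7121 + 6627 = 13748
→ [3590, 4637, 12448, 10939, 2632, 20411, 13748]
Total after period 1: 3590 + 4637 + 12448 + 10939 + 2632 + 20411 + 13748 = 68405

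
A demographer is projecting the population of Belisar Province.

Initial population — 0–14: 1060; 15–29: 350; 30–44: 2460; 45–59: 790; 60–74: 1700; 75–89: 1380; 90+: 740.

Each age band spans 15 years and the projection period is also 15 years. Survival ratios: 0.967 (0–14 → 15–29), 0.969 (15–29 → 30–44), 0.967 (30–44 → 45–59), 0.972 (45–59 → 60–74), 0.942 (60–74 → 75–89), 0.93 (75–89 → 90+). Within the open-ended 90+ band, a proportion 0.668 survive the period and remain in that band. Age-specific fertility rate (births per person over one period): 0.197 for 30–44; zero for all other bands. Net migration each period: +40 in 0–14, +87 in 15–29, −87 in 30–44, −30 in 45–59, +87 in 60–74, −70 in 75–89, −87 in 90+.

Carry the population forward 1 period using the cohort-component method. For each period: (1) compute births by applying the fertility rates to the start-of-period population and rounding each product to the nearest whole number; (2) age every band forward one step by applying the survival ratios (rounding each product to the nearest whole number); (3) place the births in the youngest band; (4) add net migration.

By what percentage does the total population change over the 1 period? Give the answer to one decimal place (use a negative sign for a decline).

(Groups numbered youngest = 1 to oldest = 7.)
After projecting period 1:
Births: 2460 × 0.197 = 485
Group 2: 1060 × 0.967 = 1025
Group 3: 350 × 0.969 = 339
Group 4: 2460 × 0.967 = 2379
Group 5: 790 × 0.972 = 768
Group 6: 1700 × 0.942 = 1601
Group 7: 1380 × 0.93 + 740 × 0.668 = 1283 + 494 = 1777
Net migration: Group 1 + 40 → 525; Group 2 + 87 → 1112; Group 3 − 87 → 252; Group 4 − 30 → 2349; Group 5 + 87 → 855; Group 6 − 70 → 1531; Group 7 − 87 → 1690
End of period: [525, 1112, 252, 2349, 855, 1531, 1690]
Total: 8480 → 8314; change = -166; percentage change = -2.0%

-2.0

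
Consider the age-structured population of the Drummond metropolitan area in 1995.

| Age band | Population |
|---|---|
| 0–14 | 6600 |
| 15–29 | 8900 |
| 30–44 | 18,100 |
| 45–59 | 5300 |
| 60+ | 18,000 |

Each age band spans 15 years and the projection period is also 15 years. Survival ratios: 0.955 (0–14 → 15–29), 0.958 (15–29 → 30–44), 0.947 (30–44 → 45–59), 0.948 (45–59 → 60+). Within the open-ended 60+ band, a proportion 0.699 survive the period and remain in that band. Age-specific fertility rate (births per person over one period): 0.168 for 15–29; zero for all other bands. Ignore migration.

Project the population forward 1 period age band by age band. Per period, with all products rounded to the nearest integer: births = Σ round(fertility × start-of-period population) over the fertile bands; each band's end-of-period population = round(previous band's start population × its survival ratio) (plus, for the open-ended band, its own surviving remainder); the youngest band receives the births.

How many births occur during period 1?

Call the groups 1 to 5, youngest first.
Period 1:
Births: 8900 × 0.168 = 1495
Group 2: 6600 × 0.955 = 6303
Group 3: 8900 × 0.958 = 8526
Group 4: 18100 × 0.947 = 17141
Group 5: 5300 × 0.948 + 18000 × 0.699 = 5024 + 12582 = 17606
Population now: 0–14=1495, 15–29=6303, 30–44=8526, 45–59=17141, 60+=17606

1495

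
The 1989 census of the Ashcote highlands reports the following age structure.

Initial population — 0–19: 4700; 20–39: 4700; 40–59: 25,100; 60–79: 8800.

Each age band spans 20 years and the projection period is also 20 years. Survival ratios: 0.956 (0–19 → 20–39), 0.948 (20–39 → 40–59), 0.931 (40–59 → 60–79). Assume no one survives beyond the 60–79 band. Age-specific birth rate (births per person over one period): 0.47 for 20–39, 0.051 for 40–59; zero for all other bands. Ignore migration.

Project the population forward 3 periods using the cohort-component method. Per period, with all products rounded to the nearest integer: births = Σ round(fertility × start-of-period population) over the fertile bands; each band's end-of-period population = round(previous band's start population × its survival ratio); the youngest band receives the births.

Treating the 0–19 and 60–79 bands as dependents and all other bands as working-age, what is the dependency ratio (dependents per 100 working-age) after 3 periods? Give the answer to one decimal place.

Let group 1 be 0–19 through group 4 = 60–79.
After projecting period 1:
Births: 4700 × 0.47 = 2209, 25100 × 0.051 = 1280 ⇒ total 3489
Group 2: 4700 × 0.956 = 4493
Group 3: 4700 × 0.948 = 4456
Group 4: 25100 × 0.931 = 23368
End of period: [3489, 4493, 4456, 23368]
After projecting period 2:
Births: 4493 × 0.47 = 2112, 4456 × 0.051 = 227 ⇒ total 2339
Group 2: 3489 × 0.956 = 3335
Group 3: 4493 × 0.948 = 4259
Group 4: 4456 × 0.931 = 4149
End of period: [2339, 3335, 4259, 4149]
After projecting period 3:
Births: 3335 × 0.47 = 1567, 4259 × 0.051 = 217 ⇒ total 1784
Group 2: 2339 × 0.956 = 2236
Group 3: 3335 × 0.948 = 3162
Group 4: 4259 × 0.931 = 3965
End of period: [1784, 2236, 3162, 3965]
Dependents (band 0–19 + band 60–79) = 1784 + 3965 = 5749; working-age = 5398; ratio = 5749/5398 × 100 = 106.5

106.5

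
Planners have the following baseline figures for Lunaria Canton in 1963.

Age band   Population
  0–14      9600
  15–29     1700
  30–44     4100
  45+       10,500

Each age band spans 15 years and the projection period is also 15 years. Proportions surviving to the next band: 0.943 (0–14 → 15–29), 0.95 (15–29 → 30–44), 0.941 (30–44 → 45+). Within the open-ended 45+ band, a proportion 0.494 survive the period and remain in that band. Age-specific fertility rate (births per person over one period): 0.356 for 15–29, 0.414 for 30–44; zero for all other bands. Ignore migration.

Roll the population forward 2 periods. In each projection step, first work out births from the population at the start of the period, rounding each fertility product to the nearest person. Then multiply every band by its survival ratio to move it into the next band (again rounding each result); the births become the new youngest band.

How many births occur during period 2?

3892

Let band 1 be 0–14 through band 4 = 45+.
Period 1.
Births: 1700 * 0.356 = 605  |  4100 * 0.414 = 1697 — total 2302
Band 2: 9600 * 0.943 = 9053
Band 3: 1700 * 0.95 = 1615
Band 4: 4100 * 0.941 + 10500 * 0.494 = 3858 + 5187 = 9045
Giving 2302 / 9053 / 1615 / 9045.
Period 2.
Births: 9053 * 0.356 = 3223  |  1615 * 0.414 = 669 — total 3892
Band 2: 2302 * 0.943 = 2171
Band 3: 9053 * 0.95 = 8600
Band 4: 1615 * 0.941 + 9045 * 0.494 = 1520 + 4468 = 5988
Giving 3892 / 2171 / 8600 / 5988.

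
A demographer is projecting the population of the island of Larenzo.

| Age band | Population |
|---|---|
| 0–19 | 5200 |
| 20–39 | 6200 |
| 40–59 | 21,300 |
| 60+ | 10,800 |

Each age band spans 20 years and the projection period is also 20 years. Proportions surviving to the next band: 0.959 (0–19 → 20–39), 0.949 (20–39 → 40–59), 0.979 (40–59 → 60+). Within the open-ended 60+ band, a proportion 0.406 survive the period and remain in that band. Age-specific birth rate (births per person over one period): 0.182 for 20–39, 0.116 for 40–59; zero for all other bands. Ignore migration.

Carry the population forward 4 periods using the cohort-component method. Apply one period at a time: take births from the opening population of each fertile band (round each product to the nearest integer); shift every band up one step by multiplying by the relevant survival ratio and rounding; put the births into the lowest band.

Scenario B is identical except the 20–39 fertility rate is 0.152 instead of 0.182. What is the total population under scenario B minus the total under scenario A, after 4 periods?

After projecting period 1:
Births: 6200 * 0.182 = 1128, 21300 * 0.116 = 2471 — total 3599
20–39: 5200 * 0.959 = 4987
40–59: 6200 * 0.949 = 5884
60+: 21300 * 0.979 + 10800 * 0.406 = 20853 + 4385 = 25238
Population now: 0–19=3599, 20–39=4987, 40–59=5884, 60+=25238
After projecting period 2:
Births: 4987 * 0.182 = 908, 5884 * 0.116 = 683 — total 1591
20–39: 3599 * 0.959 = 3451
40–59: 4987 * 0.949 = 4733
60+: 5884 * 0.979 + 25238 * 0.406 = 5760 + 10247 = 16007
Population now: 0–19=1591, 20–39=3451, 40–59=4733, 60+=16007
After projecting period 3:
Births: 3451 * 0.182 = 628, 4733 * 0.116 = 549 — total 1177
20–39: 1591 * 0.959 = 1526
40–59: 3451 * 0.949 = 3275
60+: 4733 * 0.979 + 16007 * 0.406 = 4634 + 6499 = 11133
Population now: 0–19=1177, 20–39=1526, 40–59=3275, 60+=11133
After projecting period 4:
Births: 1526 * 0.182 = 278, 3275 * 0.116 = 380 — total 658
20–39: 1177 * 0.959 = 1129
40–59: 1526 * 0.949 = 1448
60+: 3275 * 0.979 + 11133 * 0.406 = 3206 + 4520 = 7726
Population now: 0–19=658, 20–39=1129, 40–59=1448, 60+=7726
Scenario A total after 4 periods: 10961
Scenario B projection —
After projecting period 1:
Births: 6200 * 0.152 = 942, 21300 * 0.116 = 2471 — total 3413
20–39: 5200 * 0.959 = 4987
40–59: 6200 * 0.949 = 5884
60+: 21300 * 0.979 + 10800 * 0.406 = 20853 + 4385 = 25238
Population now: 0–19=3413, 20–39=4987, 40–59=5884, 60+=25238
After projecting period 2:
Births: 4987 * 0.152 = 758, 5884 * 0.116 = 683 — total 1441
20–39: 3413 * 0.959 = 3273
40–59: 4987 * 0.949 = 4733
60+: 5884 * 0.979 + 25238 * 0.406 = 5760 + 10247 = 16007
Population now: 0–19=1441, 20–39=3273, 40–59=4733, 60+=16007
After projecting period 3:
Births: 3273 * 0.152 = 497, 4733 * 0.116 = 549 — total 1046
20–39: 1441 * 0.959 = 1382
40–59: 3273 * 0.949 = 3106
60+: 4733 * 0.979 + 16007 * 0.406 = 4634 + 6499 = 11133
Population now: 0–19=1046, 20–39=1382, 40–59=3106, 60+=11133
After projecting period 4:
Births: 1382 * 0.152 = 210, 3106 * 0.116 = 360 — total 570
20–39: 1046 * 0.959 = 1003
40–59: 1382 * 0.949 = 1312
60+: 3106 * 0.979 + 11133 * 0.406 = 3041 + 4520 = 7561
Population now: 0–19=570, 20–39=1003, 40–59=1312, 60+=7561
Scenario B total after 4 periods: 10446
Difference B − A = 10446 − 10961 = -515

-515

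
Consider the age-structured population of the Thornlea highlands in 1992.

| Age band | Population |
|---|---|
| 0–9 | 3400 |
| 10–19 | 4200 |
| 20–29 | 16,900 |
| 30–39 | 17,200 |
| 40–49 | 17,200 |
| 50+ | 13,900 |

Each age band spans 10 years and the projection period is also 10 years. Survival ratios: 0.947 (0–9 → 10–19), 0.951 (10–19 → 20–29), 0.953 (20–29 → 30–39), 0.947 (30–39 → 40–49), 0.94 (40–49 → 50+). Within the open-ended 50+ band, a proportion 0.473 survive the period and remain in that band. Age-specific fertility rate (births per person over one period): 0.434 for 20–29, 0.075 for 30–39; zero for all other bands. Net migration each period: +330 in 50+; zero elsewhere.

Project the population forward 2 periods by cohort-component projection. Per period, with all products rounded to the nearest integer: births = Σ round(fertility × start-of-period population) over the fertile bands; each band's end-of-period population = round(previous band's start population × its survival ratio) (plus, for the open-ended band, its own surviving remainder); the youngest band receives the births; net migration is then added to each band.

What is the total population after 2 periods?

59784

(Groups numbered youngest = 1 to oldest = 6.)
[period 1]
Births: 16900 × 0.434 = 7335 ; 17200 × 0.075 = 1290 ⇒ total 8625
Group 2: 3400 × 0.947 = 3220
Group 3: 4200 × 0.951 = 3994
Group 4: 16900 × 0.953 = 16106
Group 5: 17200 × 0.947 = 16288
Group 6: 17200 × 0.94 + 13900 × 0.473 = 16168 + 6575 = 22743
Net migration: Group 6 + 330 → 23073
Population now: 0–9=8625, 10–19=3220, 20–29=3994, 30–39=16106, 40–49=16288, 50+=23073
[period 2]
Births: 3994 × 0.434 = 1733 ; 16106 × 0.075 = 1208 ⇒ total 2941
Group 2: 8625 × 0.947 = 8168
Group 3: 3220 × 0.951 = 3062
Group 4: 3994 × 0.953 = 3806
Group 5: 16106 × 0.947 = 15252
Group 6: 16288 × 0.94 + 23073 × 0.473 = 15311 + 10914 = 26225
Net migration: Group 6 + 330 → 26555
Population now: 0–9=2941, 10–19=8168, 20–29=3062, 30–39=3806, 40–49=15252, 50+=26555
Total after period 2: 2941 + 8168 + 3062 + 3806 + 15252 + 26555 = 59784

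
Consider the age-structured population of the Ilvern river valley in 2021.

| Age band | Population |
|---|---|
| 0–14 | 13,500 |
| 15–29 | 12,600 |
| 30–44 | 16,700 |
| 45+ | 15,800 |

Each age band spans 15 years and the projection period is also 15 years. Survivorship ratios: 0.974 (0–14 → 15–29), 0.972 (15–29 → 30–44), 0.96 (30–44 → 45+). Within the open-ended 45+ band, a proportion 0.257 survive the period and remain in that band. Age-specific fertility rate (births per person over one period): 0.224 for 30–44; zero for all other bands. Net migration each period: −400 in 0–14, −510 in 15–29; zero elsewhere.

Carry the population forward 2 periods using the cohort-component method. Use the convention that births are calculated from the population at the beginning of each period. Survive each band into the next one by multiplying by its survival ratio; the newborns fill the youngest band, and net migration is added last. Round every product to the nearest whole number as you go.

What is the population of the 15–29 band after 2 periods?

2744

(Bands numbered youngest = 1 to oldest = 4.)
Period 1:
Births: 16700 * 0.224 = 3741
Band 2: 13500 * 0.974 = 13149
Band 3: 12600 * 0.972 = 12247
Band 4: 16700 * 0.96 + 15800 * 0.257 = 16032 + 4061 = 20093
Net migration: Band 1 − 400 → 3341; Band 2 − 510 → 12639
End of period: [3341, 12639, 12247, 20093]
Period 2:
Births: 12247 * 0.224 = 2743
Band 2: 3341 * 0.974 = 3254
Band 3: 12639 * 0.972 = 12285
Band 4: 12247 * 0.96 + 20093 * 0.257 = 11757 + 5164 = 16921
Net migration: Band 1 − 400 → 2343; Band 2 − 510 → 2744
End of period: [2343, 2744, 12285, 16921]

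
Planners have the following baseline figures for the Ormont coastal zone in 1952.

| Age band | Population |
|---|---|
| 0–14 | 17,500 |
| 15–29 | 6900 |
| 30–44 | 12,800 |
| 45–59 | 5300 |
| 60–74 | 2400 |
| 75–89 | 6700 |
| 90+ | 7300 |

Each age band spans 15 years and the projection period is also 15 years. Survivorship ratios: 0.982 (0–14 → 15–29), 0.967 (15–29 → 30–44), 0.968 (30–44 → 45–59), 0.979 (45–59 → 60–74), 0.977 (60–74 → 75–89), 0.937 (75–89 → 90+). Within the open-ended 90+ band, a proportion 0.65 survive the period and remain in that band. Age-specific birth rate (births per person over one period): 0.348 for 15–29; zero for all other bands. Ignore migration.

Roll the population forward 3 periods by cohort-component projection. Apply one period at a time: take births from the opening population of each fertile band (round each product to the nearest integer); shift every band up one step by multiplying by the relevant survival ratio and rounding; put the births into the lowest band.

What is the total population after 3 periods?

54068

(Groups numbered youngest = 1 to oldest = 7.)
Period 1:
Births: 6900 * 0.348 = 2401
Group 2: 17500 * 0.982 = 17185
Group 3: 6900 * 0.967 = 6672
Group 4: 12800 * 0.968 = 12390
Group 5: 5300 * 0.979 = 5189
Group 6: 2400 * 0.977 = 2345
Group 7: 6700 * 0.937 + 7300 * 0.65 = 6278 + 4745 = 11023
End of period: [2401, 17185, 6672, 12390, 5189, 2345, 11023]
Period 2:
Births: 17185 * 0.348 = 5980
Group 2: 2401 * 0.982 = 2358
Group 3: 17185 * 0.967 = 16618
Group 4: 6672 * 0.968 = 6458
Group 5: 12390 * 0.979 = 12130
Group 6: 5189 * 0.977 = 5070
Group 7: 2345 * 0.937 + 11023 * 0.65 = 2197 + 7165 = 9362
End of period: [5980, 2358, 16618, 6458, 12130, 5070, 9362]
Period 3:
Births: 2358 * 0.348 = 821
Group 2: 5980 * 0.982 = 5872
Group 3: 2358 * 0.967 = 2280
Group 4: 16618 * 0.968 = 16086
Group 5: 6458 * 0.979 = 6322
Group 6: 12130 * 0.977 = 11851
Group 7: 5070 * 0.937 + 9362 * 0.65 = 4751 + 6085 = 10836
End of period: [821, 5872, 2280, 16086, 6322, 11851, 10836]
Total after period 3: 821 + 5872 + 2280 + 16086 + 6322 + 11851 + 10836 = 54068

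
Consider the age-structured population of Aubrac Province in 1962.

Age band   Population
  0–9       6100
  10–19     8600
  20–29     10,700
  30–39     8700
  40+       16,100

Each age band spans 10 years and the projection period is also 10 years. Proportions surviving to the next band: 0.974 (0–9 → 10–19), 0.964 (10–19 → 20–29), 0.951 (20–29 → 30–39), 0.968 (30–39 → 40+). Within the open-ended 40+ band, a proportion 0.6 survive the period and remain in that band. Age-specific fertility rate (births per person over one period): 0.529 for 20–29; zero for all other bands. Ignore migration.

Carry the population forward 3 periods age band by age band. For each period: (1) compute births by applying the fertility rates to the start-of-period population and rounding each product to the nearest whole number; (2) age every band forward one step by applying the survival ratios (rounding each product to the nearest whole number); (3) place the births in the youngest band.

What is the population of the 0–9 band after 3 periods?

3030

Call the bands 1 to 5, youngest first.
[period 1]
Births: 10700 × 0.529 = 5660
Band 2: 6100 × 0.974 = 5941
Band 3: 8600 × 0.964 = 8290
Band 4: 10700 × 0.951 = 10176
Band 5: 8700 × 0.968 + 16100 × 0.6 = 8422 + 9660 = 18082
Population now: 0–9=5660, 10–19=5941, 20–29=8290, 30–39=10176, 40+=18082
[period 2]
Births: 8290 × 0.529 = 4385
Band 2: 5660 × 0.974 = 5513
Band 3: 5941 × 0.964 = 5727
Band 4: 8290 × 0.951 = 7884
Band 5: 10176 × 0.968 + 18082 × 0.6 = 9850 + 10849 = 20699
Population now: 0–9=4385, 10–19=5513, 20–29=5727, 30–39=7884, 40+=20699
[period 3]
Births: 5727 × 0.529 = 3030
Band 2: 4385 × 0.974 = 4271
Band 3: 5513 × 0.964 = 5315
Band 4: 5727 × 0.951 = 5446
Band 5: 7884 × 0.968 + 20699 × 0.6 = 7632 + 12419 = 20051
Population now: 0–9=3030, 10–19=4271, 20–29=5315, 30–39=5446, 40+=20051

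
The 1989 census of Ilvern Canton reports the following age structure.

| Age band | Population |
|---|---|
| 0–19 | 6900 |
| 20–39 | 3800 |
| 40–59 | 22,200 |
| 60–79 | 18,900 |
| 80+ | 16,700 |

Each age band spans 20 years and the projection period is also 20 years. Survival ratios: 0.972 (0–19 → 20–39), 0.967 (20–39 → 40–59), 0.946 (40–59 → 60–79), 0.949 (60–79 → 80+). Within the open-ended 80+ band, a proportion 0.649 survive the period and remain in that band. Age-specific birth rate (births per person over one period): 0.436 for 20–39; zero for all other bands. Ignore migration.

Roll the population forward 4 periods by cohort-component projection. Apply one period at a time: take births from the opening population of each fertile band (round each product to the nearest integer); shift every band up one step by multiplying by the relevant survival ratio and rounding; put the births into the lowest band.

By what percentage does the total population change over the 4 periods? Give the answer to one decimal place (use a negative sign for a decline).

-55.7

(Groups numbered youngest = 1 to oldest = 5.)
After projecting period 1:
Births: 3800 * 0.436 = 1657
Group 2: 6900 * 0.972 = 6707
Group 3: 3800 * 0.967 = 3675
Group 4: 22200 * 0.946 = 21001
Group 5: 18900 * 0.949 + 16700 * 0.649 = 17936 + 10838 = 28774
Population now: 0–19=1657, 20–39=6707, 40–59=3675, 60–79=21001, 80+=28774
After projecting period 2:
Births: 6707 * 0.436 = 2924
Group 2: 1657 * 0.972 = 1611
Group 3: 6707 * 0.967 = 6486
Group 4: 3675 * 0.946 = 3477
Group 5: 21001 * 0.949 + 28774 * 0.649 = 19930 + 18674 = 38604
Population now: 0–19=2924, 20–39=1611, 40–59=6486, 60–79=3477, 80+=38604
After projecting period 3:
Births: 1611 * 0.436 = 702
Group 2: 2924 * 0.972 = 2842
Group 3: 1611 * 0.967 = 1558
Group 4: 6486 * 0.946 = 6136
Group 5: 3477 * 0.949 + 38604 * 0.649 = 3300 + 25054 = 28354
Population now: 0–19=702, 20–39=2842, 40–59=1558, 60–79=6136, 80+=28354
After projecting period 4:
Births: 2842 * 0.436 = 1239
Group 2: 702 * 0.972 = 682
Group 3: 2842 * 0.967 = 2748
Group 4: 1558 * 0.946 = 1474
Group 5: 6136 * 0.949 + 28354 * 0.649 = 5823 + 18402 = 24225
Population now: 0–19=1239, 20–39=682, 40–59=2748, 60–79=1474, 80+=24225
Total: 68500 → 30368; change = -38132; percentage change = -55.7%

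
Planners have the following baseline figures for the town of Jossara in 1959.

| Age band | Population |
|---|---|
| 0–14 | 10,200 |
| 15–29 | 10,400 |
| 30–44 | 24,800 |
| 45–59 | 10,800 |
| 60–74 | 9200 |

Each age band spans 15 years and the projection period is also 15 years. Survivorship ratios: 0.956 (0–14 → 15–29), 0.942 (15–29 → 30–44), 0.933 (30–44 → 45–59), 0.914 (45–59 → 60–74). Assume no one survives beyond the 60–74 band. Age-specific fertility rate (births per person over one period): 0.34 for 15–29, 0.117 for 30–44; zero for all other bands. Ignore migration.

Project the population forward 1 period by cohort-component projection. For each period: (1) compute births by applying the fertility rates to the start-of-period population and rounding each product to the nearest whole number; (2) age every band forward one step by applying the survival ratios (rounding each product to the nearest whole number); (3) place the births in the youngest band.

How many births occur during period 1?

(Bands numbered youngest = 1 to oldest = 5.)
After projecting period 1:
Births: 10400 * 0.34 = 3536 ; 24800 * 0.117 = 2902 ⇒ total 6438
Band 2: 10200 * 0.956 = 9751
Band 3: 10400 * 0.942 = 9797
Band 4: 24800 * 0.933 = 23138
Band 5: 10800 * 0.914 = 9871
Giving 6438 / 9751 / 9797 / 23138 / 9871.

6438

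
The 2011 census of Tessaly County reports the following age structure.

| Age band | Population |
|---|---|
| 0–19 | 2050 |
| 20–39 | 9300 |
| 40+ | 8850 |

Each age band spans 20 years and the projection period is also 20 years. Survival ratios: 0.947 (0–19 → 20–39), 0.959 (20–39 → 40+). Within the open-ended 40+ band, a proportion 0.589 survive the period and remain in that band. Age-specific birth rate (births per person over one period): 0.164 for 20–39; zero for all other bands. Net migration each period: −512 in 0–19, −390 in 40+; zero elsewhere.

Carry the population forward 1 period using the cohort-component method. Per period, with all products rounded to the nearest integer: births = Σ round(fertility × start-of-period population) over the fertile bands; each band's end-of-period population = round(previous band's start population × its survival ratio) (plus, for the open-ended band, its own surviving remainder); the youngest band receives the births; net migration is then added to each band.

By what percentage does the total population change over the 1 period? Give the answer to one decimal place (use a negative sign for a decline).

-17.3

Let group 1 be 0–19 through group 3 = 40+.
[period 1]
Births: 9300 × 0.164 = 1525
Group 2: 2050 × 0.947 = 1941
Group 3: 9300 × 0.959 + 8850 × 0.589 = 8919 + 5213 = 14132
Net migration: Group 1 − 512 → 1013; Group 3 − 390 → 13742
Giving 1013 / 1941 / 13742.
Total: 20200 → 16696; change = -3504; percentage change = -17.3%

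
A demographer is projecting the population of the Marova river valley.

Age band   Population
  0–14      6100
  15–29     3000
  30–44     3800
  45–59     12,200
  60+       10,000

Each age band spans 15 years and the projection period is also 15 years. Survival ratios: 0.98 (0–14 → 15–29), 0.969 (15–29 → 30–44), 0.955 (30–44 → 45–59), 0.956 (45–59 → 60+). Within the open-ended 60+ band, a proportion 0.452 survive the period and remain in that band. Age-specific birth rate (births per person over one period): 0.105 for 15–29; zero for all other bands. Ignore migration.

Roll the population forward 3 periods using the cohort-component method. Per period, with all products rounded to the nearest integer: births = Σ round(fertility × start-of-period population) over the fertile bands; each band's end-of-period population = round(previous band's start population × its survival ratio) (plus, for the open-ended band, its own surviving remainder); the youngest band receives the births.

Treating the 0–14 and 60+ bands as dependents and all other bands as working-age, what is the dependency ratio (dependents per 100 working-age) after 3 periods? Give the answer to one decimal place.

Period 1.
Births: 3000 × 0.105 = 315
15–29: 6100 × 0.98 = 5978
30–44: 3000 × 0.969 = 2907
45–59: 3800 × 0.955 = 3629
60+: 12200 × 0.956 + 10000 × 0.452 = 11663 + 4520 = 16183
→ [315, 5978, 2907, 3629, 16183]
Period 2.
Births: 5978 × 0.105 = 628
15–29: 315 × 0.98 = 309
30–44: 5978 × 0.969 = 5793
45–59: 2907 × 0.955 = 2776
60+: 3629 × 0.956 + 16183 × 0.452 = 3469 + 7315 = 10784
→ [628, 309, 5793, 2776, 10784]
Period 3.
Births: 309 × 0.105 = 32
15–29: 628 × 0.98 = 615
30–44: 309 × 0.969 = 299
45–59: 5793 × 0.955 = 5532
60+: 2776 × 0.956 + 10784 × 0.452 = 2654 + 4874 = 7528
→ [32, 615, 299, 5532, 7528]
Dependents (band 0–14 + band 60+) = 32 + 7528 = 7560; working-age = 6446; ratio = 7560/6446 × 100 = 117.3

117.3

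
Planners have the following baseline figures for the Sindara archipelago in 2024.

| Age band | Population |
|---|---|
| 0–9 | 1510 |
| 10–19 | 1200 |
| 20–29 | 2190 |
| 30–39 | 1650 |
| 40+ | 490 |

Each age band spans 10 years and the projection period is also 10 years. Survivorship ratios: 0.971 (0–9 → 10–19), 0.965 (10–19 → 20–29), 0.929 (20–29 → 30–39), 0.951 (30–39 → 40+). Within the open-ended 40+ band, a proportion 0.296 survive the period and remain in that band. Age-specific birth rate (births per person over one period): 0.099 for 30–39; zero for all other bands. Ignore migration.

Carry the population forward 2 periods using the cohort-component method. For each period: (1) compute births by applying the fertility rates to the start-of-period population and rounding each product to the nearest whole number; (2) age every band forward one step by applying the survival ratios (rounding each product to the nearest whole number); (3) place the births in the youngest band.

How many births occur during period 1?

[period 1]
Births: 1650 × 0.099 = 163
10–19: 1510 × 0.971 = 1466
20–29: 1200 × 0.965 = 1158
30–39: 2190 × 0.929 = 2035
40+: 1650 × 0.951 + 490 × 0.296 = 1569 + 145 = 1714
Giving 163 / 1466 / 1158 / 2035 / 1714.

163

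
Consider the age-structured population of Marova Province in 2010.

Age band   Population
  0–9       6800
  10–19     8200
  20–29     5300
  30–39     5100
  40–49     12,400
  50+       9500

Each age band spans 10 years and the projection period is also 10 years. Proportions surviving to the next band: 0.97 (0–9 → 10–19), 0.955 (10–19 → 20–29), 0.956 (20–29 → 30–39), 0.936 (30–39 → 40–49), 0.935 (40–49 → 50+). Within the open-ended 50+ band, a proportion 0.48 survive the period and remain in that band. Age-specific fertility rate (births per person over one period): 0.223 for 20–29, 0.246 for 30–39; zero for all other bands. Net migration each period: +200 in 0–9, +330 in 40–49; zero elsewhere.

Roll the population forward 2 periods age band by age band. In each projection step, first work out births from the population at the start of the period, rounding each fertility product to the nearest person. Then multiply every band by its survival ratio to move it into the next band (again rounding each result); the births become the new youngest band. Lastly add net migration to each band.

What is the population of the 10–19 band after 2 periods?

2558

Let band 1 be 0–9 through band 6 = 50+.
Period 1.
Births: 5300 * 0.223 = 1182 ; 5100 * 0.246 = 1255 → 2437
Band 2: 6800 * 0.97 = 6596
Band 3: 8200 * 0.955 = 7831
Band 4: 5300 * 0.956 = 5067
Band 5: 5100 * 0.936 = 4774
Band 6: 12400 * 0.935 + 9500 * 0.48 = 11594 + 4560 = 16154
Net migration: Band 1 + 200 → 2637; Band 5 + 330 → 5104
End of period: [2637, 6596, 7831, 5067, 5104, 16154]
Period 2.
Births: 7831 * 0.223 = 1746 ; 5067 * 0.246 = 1246 → 2992
Band 2: 2637 * 0.97 = 2558
Band 3: 6596 * 0.955 = 6299
Band 4: 7831 * 0.956 = 7486
Band 5: 5067 * 0.936 = 4743
Band 6: 5104 * 0.935 + 16154 * 0.48 = 4772 + 7754 = 12526
Net migration: Band 1 + 200 → 3192; Band 5 + 330 → 5073
End of period: [3192, 2558, 6299, 7486, 5073, 12526]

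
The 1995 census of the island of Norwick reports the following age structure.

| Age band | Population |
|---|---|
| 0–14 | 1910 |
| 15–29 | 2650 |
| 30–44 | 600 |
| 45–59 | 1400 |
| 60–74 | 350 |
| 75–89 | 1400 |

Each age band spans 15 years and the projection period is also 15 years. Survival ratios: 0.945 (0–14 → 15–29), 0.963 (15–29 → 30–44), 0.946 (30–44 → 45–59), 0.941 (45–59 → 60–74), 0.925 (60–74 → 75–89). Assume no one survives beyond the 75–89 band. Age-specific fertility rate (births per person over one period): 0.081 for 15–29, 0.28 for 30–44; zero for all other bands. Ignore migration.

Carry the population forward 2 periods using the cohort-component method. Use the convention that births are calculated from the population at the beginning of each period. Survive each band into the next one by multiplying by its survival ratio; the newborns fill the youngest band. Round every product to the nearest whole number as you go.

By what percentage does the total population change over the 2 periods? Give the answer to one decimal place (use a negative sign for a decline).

After projecting period 1:
Births: 2650 × 0.081 = 215, 600 × 0.28 = 168 → 383
15–29: 1910 × 0.945 = 1805
30–44: 2650 × 0.963 = 2552
45–59: 600 × 0.946 = 568
60–74: 1400 × 0.941 = 1317
75–89: 350 × 0.925 = 324
Population now: 0–14=383, 15–29=1805, 30–44=2552, 45–59=568, 60–74=1317, 75–89=324
After projecting period 2:
Births: 1805 × 0.081 = 146, 2552 × 0.28 = 715 → 861
15–29: 383 × 0.945 = 362
30–44: 1805 × 0.963 = 1738
45–59: 2552 × 0.946 = 2414
60–74: 568 × 0.941 = 534
75–89: 1317 × 0.925 = 1218
Population now: 0–14=861, 15–29=362, 30–44=1738, 45–59=2414, 60–74=534, 75–89=1218
Total: 8310 → 7127; change = -1183; percentage change = -14.2%

-14.2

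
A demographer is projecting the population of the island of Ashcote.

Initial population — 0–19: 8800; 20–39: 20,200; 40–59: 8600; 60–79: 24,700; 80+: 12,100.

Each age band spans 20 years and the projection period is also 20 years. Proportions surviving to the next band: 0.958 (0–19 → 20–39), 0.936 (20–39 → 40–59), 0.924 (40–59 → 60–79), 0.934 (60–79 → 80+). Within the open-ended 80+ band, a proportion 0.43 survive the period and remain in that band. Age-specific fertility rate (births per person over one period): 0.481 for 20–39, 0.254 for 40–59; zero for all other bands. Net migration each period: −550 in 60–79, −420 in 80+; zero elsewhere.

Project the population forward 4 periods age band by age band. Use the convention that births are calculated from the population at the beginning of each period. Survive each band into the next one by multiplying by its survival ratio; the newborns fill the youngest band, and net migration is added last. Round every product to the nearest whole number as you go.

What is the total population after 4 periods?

47119

Numbering the groups 1..5 from youngest to oldest:
— Period 1 —
Births: 20200 × 0.481 = 9716  |  8600 × 0.254 = 2184 → total 11900
Group 2: 8800 × 0.958 = 8430
Group 3: 20200 × 0.936 = 18907
Group 4: 8600 × 0.924 = 7946
Group 5: 24700 × 0.934 + 12100 × 0.43 = 23070 + 5203 = 28273
Net migration: Group 4 − 550 → 7396; Group 5 − 420 → 27853
End of period: [11900, 8430, 18907, 7396, 27853]
— Period 2 —
Births: 8430 × 0.481 = 4055  |  18907 × 0.254 = 4802 → total 8857
Group 2: 11900 × 0.958 = 11400
Group 3: 8430 × 0.936 = 7890
Group 4: 18907 × 0.924 = 17470
Group 5: 7396 × 0.934 + 27853 × 0.43 = 6908 + 11977 = 18885
Net migration: Group 4 − 550 → 16920; Group 5 − 420 → 18465
End of period: [8857, 11400, 7890, 16920, 18465]
— Period 3 —
Births: 11400 × 0.481 = 5483  |  7890 × 0.254 = 2004 → total 7487
Group 2: 8857 × 0.958 = 8485
Group 3: 11400 × 0.936 = 10670
Group 4: 7890 × 0.924 = 7290
Group 5: 16920 × 0.934 + 18465 × 0.43 = 15803 + 7940 = 23743
Net migration: Group 4 − 550 → 6740; Group 5 − 420 → 23323
End of period: [7487, 8485, 10670, 6740, 23323]
— Period 4 —
Births: 8485 × 0.481 = 4081  |  10670 × 0.254 = 2710 → total 6791
Group 2: 7487 × 0.958 = 7173
Group 3: 8485 × 0.936 = 7942
Group 4: 10670 × 0.924 = 9859
Group 5: 6740 × 0.934 + 23323 × 0.43 = 6295 + 10029 = 16324
Net migration: Group 4 − 550 → 9309; Group 5 − 420 → 15904
End of period: [6791, 7173, 7942, 9309, 15904]
Total after period 4: 6791 + 7173 + 7942 + 9309 + 15904 = 47119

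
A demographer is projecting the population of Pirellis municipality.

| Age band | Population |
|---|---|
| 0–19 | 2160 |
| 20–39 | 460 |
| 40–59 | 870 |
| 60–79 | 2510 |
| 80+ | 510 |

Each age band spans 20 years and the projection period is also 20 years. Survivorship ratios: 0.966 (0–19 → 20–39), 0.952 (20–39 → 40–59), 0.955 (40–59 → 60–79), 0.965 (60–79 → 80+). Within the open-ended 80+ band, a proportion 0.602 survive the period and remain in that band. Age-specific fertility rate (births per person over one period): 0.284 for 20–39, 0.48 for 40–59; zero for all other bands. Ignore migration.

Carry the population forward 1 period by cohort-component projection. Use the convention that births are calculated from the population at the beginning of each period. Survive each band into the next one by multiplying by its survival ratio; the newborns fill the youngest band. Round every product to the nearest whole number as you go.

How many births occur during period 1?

Numbering the bands 1..5 from youngest to oldest:
After projecting period 1:
Births: 460 × 0.284 = 131  |  870 × 0.48 = 418 → total 549
Band 2: 2160 × 0.966 = 2087
Band 3: 460 × 0.952 = 438
Band 4: 870 × 0.955 = 831
Band 5: 2510 × 0.965 + 510 × 0.602 = 2422 + 307 = 2729
→ [549, 2087, 438, 831, 2729]

549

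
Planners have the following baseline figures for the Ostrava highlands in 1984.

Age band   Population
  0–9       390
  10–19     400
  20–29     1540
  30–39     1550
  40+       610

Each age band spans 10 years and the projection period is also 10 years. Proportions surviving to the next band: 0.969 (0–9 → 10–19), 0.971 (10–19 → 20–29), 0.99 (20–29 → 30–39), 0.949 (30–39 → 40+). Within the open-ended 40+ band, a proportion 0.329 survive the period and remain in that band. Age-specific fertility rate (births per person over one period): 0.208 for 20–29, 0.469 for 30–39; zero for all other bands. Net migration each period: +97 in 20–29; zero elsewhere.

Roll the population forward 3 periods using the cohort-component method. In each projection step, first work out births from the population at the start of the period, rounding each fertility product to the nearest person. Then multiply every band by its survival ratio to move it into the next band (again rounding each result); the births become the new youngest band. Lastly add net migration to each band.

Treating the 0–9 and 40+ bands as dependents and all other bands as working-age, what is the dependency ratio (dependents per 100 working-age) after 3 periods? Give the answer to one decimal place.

61.5

(Groups numbered youngest = 1 to oldest = 5.)
[period 1]
Births: 1540 × 0.208 = 320 ; 1550 × 0.469 = 727 — total 1047
Group 2: 390 × 0.969 = 378
Group 3: 400 × 0.971 = 388
Group 4: 1540 × 0.99 = 1525
Group 5: 1550 × 0.949 + 610 × 0.329 = 1471 + 201 = 1672
Net migration: Group 3 + 97 → 485
End of period: [1047, 378, 485, 1525, 1672]
[period 2]
Births: 485 × 0.208 = 101 ; 1525 × 0.469 = 715 — total 816
Group 2: 1047 × 0.969 = 1015
Group 3: 378 × 0.971 = 367
Group 4: 485 × 0.99 = 480
Group 5: 1525 × 0.949 + 1672 × 0.329 = 1447 + 550 = 1997
Net migration: Group 3 + 97 → 464
End of period: [816, 1015, 464, 480, 1997]
[period 3]
Births: 464 × 0.208 = 97 ; 480 × 0.469 = 225 — total 322
Group 2: 816 × 0.969 = 791
Group 3: 1015 × 0.971 = 986
Group 4: 464 × 0.99 = 459
Group 5: 480 × 0.949 + 1997 × 0.329 = 456 + 657 = 1113
Net migration: Group 3 + 97 → 1083
End of period: [322, 791, 1083, 459, 1113]
Dependents (band 0–9 + band 40+) = 322 + 1113 = 1435; working-age = 2333; ratio = 1435/2333 × 100 = 61.5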